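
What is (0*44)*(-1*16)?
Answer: 0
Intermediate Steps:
(0*44)*(-1*16) = 0*(-16) = 0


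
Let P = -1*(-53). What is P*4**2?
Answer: 848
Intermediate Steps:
P = 53
P*4**2 = 53*4**2 = 53*16 = 848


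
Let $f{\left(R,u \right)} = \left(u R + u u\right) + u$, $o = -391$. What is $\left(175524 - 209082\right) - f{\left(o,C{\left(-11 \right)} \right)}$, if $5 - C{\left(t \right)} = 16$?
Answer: $-37969$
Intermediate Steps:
$C{\left(t \right)} = -11$ ($C{\left(t \right)} = 5 - 16 = -11$)
$f{\left(R,u \right)} = u + u^{2} + R u$ ($f{\left(R,u \right)} = \left(R u + u^{2}\right) + u = \left(u^{2} + R u\right) + u = u + u^{2} + R u$)
$\left(175524 - 209082\right) - f{\left(o,C{\left(-11 \right)} \right)} = \left(175524 - 209082\right) - - 11 \left(1 - 391 - 11\right) = \left(175524 - 209082\right) - \left(-11\right) \left(-401\right) = -33558 - 4411 = -37969$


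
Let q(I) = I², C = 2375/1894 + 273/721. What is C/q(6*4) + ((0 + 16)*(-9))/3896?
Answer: -1867505059/54722841984 ≈ -0.034127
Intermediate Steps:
C = 318491/195082 (C = 2375*(1/1894) + 273*(1/721) = 2375/1894 + 39/103 = 318491/195082 ≈ 1.6326)
C/q(6*4) + ((0 + 16)*(-9))/3896 = 318491/(195082*((6*4)²)) + ((0 + 16)*(-9))/3896 = 318491/(195082*(24²)) + (16*(-9))*(1/3896) = (318491/195082)/576 - 144*1/3896 = (318491/195082)*(1/576) - 18/487 = 318491/112367232 - 18/487 = -1867505059/54722841984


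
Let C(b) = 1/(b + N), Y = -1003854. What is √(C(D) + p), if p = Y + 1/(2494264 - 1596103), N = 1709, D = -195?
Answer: I*√1856225310705317949660714/1359815754 ≈ 1001.9*I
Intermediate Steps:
C(b) = 1/(1709 + b) (C(b) = 1/(b + 1709) = 1/(1709 + b))
p = -901622512493/898161 (p = -1003854 + 1/(2494264 - 1596103) = -1003854 + 1/898161 = -901622512493/898161 ≈ -1.0039e+6)
√(C(D) + p) = √(1/(1709 - 195) - 901622512493/898161) = √(1/1514 - 901622512493/898161) = √(-1365056483016241/1359815754) = I*√1856225310705317949660714/1359815754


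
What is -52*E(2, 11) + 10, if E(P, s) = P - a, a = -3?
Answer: -250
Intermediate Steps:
E(P, s) = 3 + P (E(P, s) = P - 1*(-3) = P + 3 = 3 + P)
-52*E(2, 11) + 10 = -52*(3 + 2) + 10 = -52*5 + 10 = -260 + 10 = -250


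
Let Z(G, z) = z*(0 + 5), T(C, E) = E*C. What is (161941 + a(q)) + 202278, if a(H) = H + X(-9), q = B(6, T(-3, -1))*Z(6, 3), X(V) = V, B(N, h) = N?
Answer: 364300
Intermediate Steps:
T(C, E) = C*E
Z(G, z) = 5*z (Z(G, z) = z*5 = 5*z)
q = 90 (q = 6*(5*3) = 6*15 = 90)
a(H) = -9 + H (a(H) = H - 9 = -9 + H)
(161941 + a(q)) + 202278 = (161941 + (-9 + 90)) + 202278 = (161941 + 81) + 202278 = 162022 + 202278 = 364300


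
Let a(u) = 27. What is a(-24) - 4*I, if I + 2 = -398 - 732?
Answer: 4555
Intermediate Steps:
I = -1132 (I = -2 + (-398 - 732) = -2 - 1130 = -1132)
a(-24) - 4*I = 27 - 4*(-1132) = 27 + 4528 = 4555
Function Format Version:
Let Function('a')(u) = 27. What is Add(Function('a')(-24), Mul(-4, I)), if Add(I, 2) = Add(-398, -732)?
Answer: 4555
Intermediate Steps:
I = -1132 (I = Add(-2, Add(-398, -732)) = Add(-2, -1130) = -1132)
Add(Function('a')(-24), Mul(-4, I)) = Add(27, Mul(-4, -1132)) = Add(27, 4528) = 4555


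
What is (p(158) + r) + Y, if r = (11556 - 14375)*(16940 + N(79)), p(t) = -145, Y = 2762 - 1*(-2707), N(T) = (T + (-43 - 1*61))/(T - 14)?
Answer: -620716873/13 ≈ -4.7747e+7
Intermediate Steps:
N(T) = (-104 + T)/(-14 + T) (N(T) = (T + (-43 - 61))/(-14 + T) = (T - 104)/(-14 + T) = (-104 + T)/(-14 + T))
Y = 5469 (Y = 2762 + 2707 = 5469)
r = -620786085/13 (r = (11556 - 14375)*(16940 + (-104 + 79)/(-14 + 79)) = -2819*(16940 - 25/65) = -2819*(16940 + (1/65)*(-25)) = -2819*(16940 - 5/13) = -2819*220215/13 = -620786085/13 ≈ -4.7753e+7)
(p(158) + r) + Y = (-145 - 620786085/13) + 5469 = -620787970/13 + 5469 = -620716873/13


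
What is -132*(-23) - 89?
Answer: 2947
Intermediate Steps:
-132*(-23) - 89 = 3036 - 89 = 2947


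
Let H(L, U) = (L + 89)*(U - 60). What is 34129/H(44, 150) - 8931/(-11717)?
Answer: 506793563/140252490 ≈ 3.6134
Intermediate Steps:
H(L, U) = (-60 + U)*(89 + L) (H(L, U) = (89 + L)*(-60 + U) = (-60 + U)*(89 + L))
34129/H(44, 150) - 8931/(-11717) = 34129/(-5340 - 60*44 + 89*150 + 44*150) - 8931/(-11717) = 34129/(-5340 - 2640 + 13350 + 6600) - 8931*(-1/11717) = 34129/11970 + 8931/11717 = 506793563/140252490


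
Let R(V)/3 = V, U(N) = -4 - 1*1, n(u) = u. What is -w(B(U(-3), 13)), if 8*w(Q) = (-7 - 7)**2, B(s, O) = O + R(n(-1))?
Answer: -49/2 ≈ -24.500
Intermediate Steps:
U(N) = -5 (U(N) = -4 - 1 = -5)
R(V) = 3*V
B(s, O) = -3 + O (B(s, O) = O + 3*(-1) = O - 3 = -3 + O)
w(Q) = 49/2 (w(Q) = (-7 - 7)**2/8 = (1/8)*(-14)**2 = (1/8)*196 = 49/2)
-w(B(U(-3), 13)) = -1*49/2 = -49/2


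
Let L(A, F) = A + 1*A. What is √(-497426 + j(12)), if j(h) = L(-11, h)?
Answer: 42*I*√282 ≈ 705.3*I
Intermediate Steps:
L(A, F) = 2*A (L(A, F) = A + A = 2*A)
j(h) = -22 (j(h) = 2*(-11) = -22)
√(-497426 + j(12)) = √(-497426 - 22) = √(-497448) = 42*I*√282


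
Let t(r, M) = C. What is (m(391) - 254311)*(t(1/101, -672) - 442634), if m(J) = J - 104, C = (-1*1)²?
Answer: 112439405192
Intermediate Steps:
C = 1 (C = (-1)² = 1)
m(J) = -104 + J
t(r, M) = 1
(m(391) - 254311)*(t(1/101, -672) - 442634) = ((-104 + 391) - 254311)*(1 - 442634) = (287 - 254311)*(-442633) = -254024*(-442633) = 112439405192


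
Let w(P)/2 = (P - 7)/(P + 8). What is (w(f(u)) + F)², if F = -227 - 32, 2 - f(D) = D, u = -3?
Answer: 11363641/169 ≈ 67241.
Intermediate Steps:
f(D) = 2 - D
F = -259
w(P) = 2*(-7 + P)/(8 + P) (w(P) = 2*((P - 7)/(P + 8)) = 2*((-7 + P)/(8 + P)) = 2*(-7 + P)/(8 + P))
(w(f(u)) + F)² = (2*(-7 + (2 - 1*(-3)))/(8 + (2 - 1*(-3))) - 259)² = (2*(-7 + (2 + 3))/(8 + (2 + 3)) - 259)² = (2*(-7 + 5)/(8 + 5) - 259)² = (2*(-2)/13 - 259)² = (2*(1/13)*(-2) - 259)² = (-4/13 - 259)² = (-3371/13)² = 11363641/169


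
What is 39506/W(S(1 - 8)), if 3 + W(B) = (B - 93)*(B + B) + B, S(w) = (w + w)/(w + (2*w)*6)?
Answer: -6676514/5309 ≈ -1257.6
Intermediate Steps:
S(w) = 2/13 (S(w) = (2*w)/(w + 12*w) = (2*w)/((13*w)) = (2*w)*(1/(13*w)) = 2/13)
W(B) = -3 + B + 2*B*(-93 + B) (W(B) = -3 + ((B - 93)*(B + B) + B) = -3 + ((-93 + B)*(2*B) + B) = -3 + (2*B*(-93 + B) + B) = -3 + (B + 2*B*(-93 + B)) = -3 + B + 2*B*(-93 + B))
39506/W(S(1 - 8)) = 39506/(-3 - 185*2/13 + 2*(2/13)²) = 39506/(-3 - 370/13 + 2*(4/169)) = 39506/(-3 - 370/13 + 8/169) = 39506/(-5309/169) = 39506*(-169/5309) = -6676514/5309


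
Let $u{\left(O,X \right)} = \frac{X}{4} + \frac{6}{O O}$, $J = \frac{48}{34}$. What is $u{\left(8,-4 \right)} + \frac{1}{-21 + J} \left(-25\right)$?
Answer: $\frac{3943}{10656} \approx 0.37003$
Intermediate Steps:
$J = \frac{24}{17}$ ($J = 48 \cdot \frac{1}{34} = \frac{24}{17} \approx 1.4118$)
$u{\left(O,X \right)} = \frac{6}{O^{2}} + \frac{X}{4}$ ($u{\left(O,X \right)} = X \frac{1}{4} + \frac{6}{O^{2}} = \frac{X}{4} + \frac{6}{O^{2}} = \frac{6}{O^{2}} + \frac{X}{4}$)
$u{\left(8,-4 \right)} + \frac{1}{-21 + J} \left(-25\right) = \left(\frac{6}{64} + \frac{1}{4} \left(-4\right)\right) + \frac{1}{-21 + \frac{24}{17}} \left(-25\right) = \left(6 \cdot \frac{1}{64} - 1\right) + \frac{1}{- \frac{333}{17}} \left(-25\right) = \left(\frac{3}{32} - 1\right) - - \frac{425}{333} = - \frac{29}{32} + \frac{425}{333} = \frac{3943}{10656}$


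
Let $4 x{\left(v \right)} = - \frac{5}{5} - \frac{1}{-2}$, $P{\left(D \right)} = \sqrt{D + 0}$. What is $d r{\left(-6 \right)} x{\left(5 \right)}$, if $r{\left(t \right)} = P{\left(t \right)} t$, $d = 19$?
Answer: $\frac{57 i \sqrt{6}}{4} \approx 34.905 i$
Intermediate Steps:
$P{\left(D \right)} = \sqrt{D}$
$x{\left(v \right)} = - \frac{1}{8}$ ($x{\left(v \right)} = \frac{- \frac{5}{5} - \frac{1}{-2}}{4} = \frac{\left(-5\right) \frac{1}{5} - - \frac{1}{2}}{4} = \frac{-1 + \frac{1}{2}}{4} = \frac{1}{4} \left(- \frac{1}{2}\right) = - \frac{1}{8}$)
$r{\left(t \right)} = t^{\frac{3}{2}}$ ($r{\left(t \right)} = \sqrt{t} t = t^{\frac{3}{2}}$)
$d r{\left(-6 \right)} x{\left(5 \right)} = 19 \left(-6\right)^{\frac{3}{2}} \left(- \frac{1}{8}\right) = 19 \left(- 6 i \sqrt{6}\right) \left(- \frac{1}{8}\right) = - 114 i \sqrt{6} \left(- \frac{1}{8}\right) = \frac{57 i \sqrt{6}}{4}$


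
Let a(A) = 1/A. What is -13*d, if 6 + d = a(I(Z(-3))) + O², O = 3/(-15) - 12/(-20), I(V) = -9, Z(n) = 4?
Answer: 17407/225 ≈ 77.365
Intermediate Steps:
O = ⅖ (O = 3*(-1/15) - 12*(-1/20) = -⅕ + ⅗ = ⅖ ≈ 0.40000)
d = -1339/225 (d = -6 + (1/(-9) + (⅖)²) = -6 + (-⅑ + 4/25) = -6 + 11/225 = -1339/225 ≈ -5.9511)
-13*d = -13*(-1339/225) = 17407/225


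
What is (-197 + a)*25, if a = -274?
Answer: -11775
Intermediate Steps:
(-197 + a)*25 = (-197 - 274)*25 = -471*25 = -11775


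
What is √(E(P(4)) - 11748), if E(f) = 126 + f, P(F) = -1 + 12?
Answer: I*√11611 ≈ 107.75*I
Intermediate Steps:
P(F) = 11
√(E(P(4)) - 11748) = √((126 + 11) - 11748) = √(137 - 11748) = √(-11611) = I*√11611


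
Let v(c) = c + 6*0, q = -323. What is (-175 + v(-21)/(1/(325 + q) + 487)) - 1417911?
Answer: -460877964/325 ≈ -1.4181e+6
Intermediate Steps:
v(c) = c (v(c) = c + 0 = c)
(-175 + v(-21)/(1/(325 + q) + 487)) - 1417911 = (-175 - 21/(1/(325 - 323) + 487)) - 1417911 = (-175 - 21/(1/2 + 487)) - 1417911 = (-175 - 21/(½ + 487)) - 1417911 = (-175 - 21/(975/2)) - 1417911 = (-175 + (2/975)*(-21)) - 1417911 = (-175 - 14/325) - 1417911 = -56889/325 - 1417911 = -460877964/325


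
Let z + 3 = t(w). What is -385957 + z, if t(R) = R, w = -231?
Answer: -386191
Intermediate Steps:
z = -234 (z = -3 - 231 = -234)
-385957 + z = -385957 - 234 = -386191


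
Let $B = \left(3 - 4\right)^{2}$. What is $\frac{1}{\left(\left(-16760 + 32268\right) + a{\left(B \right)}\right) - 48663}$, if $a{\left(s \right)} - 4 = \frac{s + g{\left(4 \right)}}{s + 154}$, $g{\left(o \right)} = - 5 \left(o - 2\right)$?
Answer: $- \frac{155}{5138414} \approx -3.0165 \cdot 10^{-5}$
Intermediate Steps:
$g{\left(o \right)} = 10 - 5 o$ ($g{\left(o \right)} = - 5 \left(-2 + o\right) = 10 - 5 o$)
$B = 1$ ($B = \left(-1\right)^{2} = 1$)
$a{\left(s \right)} = 4 + \frac{-10 + s}{154 + s}$ ($a{\left(s \right)} = 4 + \frac{s + \left(10 - 20\right)}{s + 154} = 4 + \frac{s + \left(10 - 20\right)}{154 + s} = 4 + \frac{s - 10}{154 + s} = 4 + \frac{-10 + s}{154 + s}$)
$\frac{1}{\left(\left(-16760 + 32268\right) + a{\left(B \right)}\right) - 48663} = \frac{1}{\left(\left(-16760 + 32268\right) + \frac{606 + 5 \cdot 1}{154 + 1}\right) - 48663} = \frac{1}{\left(15508 + \frac{606 + 5}{155}\right) - 48663} = \frac{1}{\left(15508 + \frac{1}{155} \cdot 611\right) - 48663} = \frac{1}{\left(15508 + \frac{611}{155}\right) - 48663} = \frac{1}{\frac{2404351}{155} - 48663} = \frac{1}{- \frac{5138414}{155}} = - \frac{155}{5138414}$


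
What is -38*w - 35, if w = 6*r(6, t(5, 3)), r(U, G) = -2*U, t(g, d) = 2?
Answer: 2701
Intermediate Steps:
w = -72 (w = 6*(-2*6) = 6*(-12) = -72)
-38*w - 35 = -38*(-72) - 35 = 2736 - 35 = 2701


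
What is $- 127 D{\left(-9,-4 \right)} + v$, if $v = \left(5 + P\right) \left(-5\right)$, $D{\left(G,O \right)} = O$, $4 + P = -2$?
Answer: $513$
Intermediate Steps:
$P = -6$ ($P = -4 - 2 = -6$)
$v = 5$ ($v = \left(5 - 6\right) \left(-5\right) = \left(-1\right) \left(-5\right) = 5$)
$- 127 D{\left(-9,-4 \right)} + v = \left(-127\right) \left(-4\right) + 5 = 508 + 5 = 513$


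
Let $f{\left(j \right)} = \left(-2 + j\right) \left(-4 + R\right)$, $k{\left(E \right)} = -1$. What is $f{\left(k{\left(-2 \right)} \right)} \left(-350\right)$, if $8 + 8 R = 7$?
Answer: $- \frac{17325}{4} \approx -4331.3$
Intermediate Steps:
$R = - \frac{1}{8}$ ($R = -1 + \frac{1}{8} \cdot 7 = -1 + \frac{7}{8} = - \frac{1}{8} \approx -0.125$)
$f{\left(j \right)} = \frac{33}{4} - \frac{33 j}{8}$ ($f{\left(j \right)} = \left(-2 + j\right) \left(-4 - \frac{1}{8}\right) = \left(-2 + j\right) \left(- \frac{33}{8}\right) = \frac{33}{4} - \frac{33 j}{8}$)
$f{\left(k{\left(-2 \right)} \right)} \left(-350\right) = \left(\frac{33}{4} - - \frac{33}{8}\right) \left(-350\right) = \left(\frac{33}{4} + \frac{33}{8}\right) \left(-350\right) = \frac{99}{8} \left(-350\right) = - \frac{17325}{4}$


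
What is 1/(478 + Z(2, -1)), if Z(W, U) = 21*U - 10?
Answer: 1/447 ≈ 0.0022371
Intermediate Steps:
Z(W, U) = -10 + 21*U
1/(478 + Z(2, -1)) = 1/(478 + (-10 + 21*(-1))) = 1/(478 + (-10 - 21)) = 1/(478 - 31) = 1/447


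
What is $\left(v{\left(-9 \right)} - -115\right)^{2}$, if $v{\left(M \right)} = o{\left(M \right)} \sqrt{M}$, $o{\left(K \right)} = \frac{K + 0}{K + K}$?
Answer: $\frac{52891}{4} + 345 i \approx 13223.0 + 345.0 i$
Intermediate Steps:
$o{\left(K \right)} = \frac{1}{2}$ ($o{\left(K \right)} = \frac{K}{2 K} = K \frac{1}{2 K} = \frac{1}{2}$)
$v{\left(M \right)} = \frac{\sqrt{M}}{2}$
$\left(v{\left(-9 \right)} - -115\right)^{2} = \left(\frac{\sqrt{-9}}{2} - -115\right)^{2} = \left(\frac{3 i}{2} + 115\right)^{2} = \left(115 + \frac{3 i}{2}\right)^{2}$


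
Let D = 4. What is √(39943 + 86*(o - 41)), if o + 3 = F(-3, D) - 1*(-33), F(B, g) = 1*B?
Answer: √38739 ≈ 196.82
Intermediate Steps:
F(B, g) = B
o = 27 (o = -3 + (-3 - 1*(-33)) = -3 + (-3 + 33) = -3 + 30 = 27)
√(39943 + 86*(o - 41)) = √(39943 + 86*(27 - 41)) = √(39943 + 86*(-14)) = √(39943 - 1204) = √38739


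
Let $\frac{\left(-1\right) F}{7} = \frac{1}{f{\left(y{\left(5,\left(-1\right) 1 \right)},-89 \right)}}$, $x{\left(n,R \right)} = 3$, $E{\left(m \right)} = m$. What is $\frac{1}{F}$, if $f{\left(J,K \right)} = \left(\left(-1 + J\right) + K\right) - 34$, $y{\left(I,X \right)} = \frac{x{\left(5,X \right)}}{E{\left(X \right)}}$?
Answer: $\frac{127}{7} \approx 18.143$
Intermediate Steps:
$y{\left(I,X \right)} = \frac{3}{X}$
$f{\left(J,K \right)} = -35 + J + K$ ($f{\left(J,K \right)} = \left(-1 + J + K\right) - 34 = -35 + J + K$)
$F = \frac{7}{127}$ ($F = - \frac{7}{-35 + \frac{3}{\left(-1\right) 1} - 89} = - \frac{7}{-35 + \frac{3}{-1} - 89} = - \frac{7}{-35 + 3 \left(-1\right) - 89} = - \frac{7}{-35 - 3 - 89} = - \frac{7}{-127} = \left(-7\right) \left(- \frac{1}{127}\right) = \frac{7}{127} \approx 0.055118$)
$\frac{1}{F} = \frac{1}{\frac{7}{127}} = \frac{127}{7}$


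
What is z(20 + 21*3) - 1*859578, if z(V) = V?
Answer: -859495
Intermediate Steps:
z(20 + 21*3) - 1*859578 = (20 + 21*3) - 1*859578 = (20 + 63) - 859578 = 83 - 859578 = -859495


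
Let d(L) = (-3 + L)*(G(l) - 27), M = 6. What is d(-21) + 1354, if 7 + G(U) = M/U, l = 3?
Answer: 2122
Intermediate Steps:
G(U) = -7 + 6/U
d(L) = 96 - 32*L (d(L) = (-3 + L)*((-7 + 6/3) - 27) = (-3 + L)*((-7 + 6*(1/3)) - 27) = (-3 + L)*((-7 + 2) - 27) = (-3 + L)*(-5 - 27) = (-3 + L)*(-32) = 96 - 32*L)
d(-21) + 1354 = (96 - 32*(-21)) + 1354 = (96 + 672) + 1354 = 768 + 1354 = 2122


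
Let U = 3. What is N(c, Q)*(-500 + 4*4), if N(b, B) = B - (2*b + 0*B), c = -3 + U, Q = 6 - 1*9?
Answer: 1452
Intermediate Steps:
Q = -3 (Q = 6 - 9 = -3)
c = 0 (c = -3 + 3 = 0)
N(b, B) = B - 2*b (N(b, B) = B - (2*b + 0) = B - 2*b)
N(c, Q)*(-500 + 4*4) = (-3 - 2*0)*(-500 + 4*4) = (-3 + 0)*(-500 + 16) = -3*(-484) = 1452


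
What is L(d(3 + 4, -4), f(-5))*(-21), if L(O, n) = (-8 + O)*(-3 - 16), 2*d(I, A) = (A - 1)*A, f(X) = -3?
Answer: 798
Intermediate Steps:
d(I, A) = A*(-1 + A)/2 (d(I, A) = ((A - 1)*A)/2 = ((-1 + A)*A)/2 = (A*(-1 + A))/2 = A*(-1 + A)/2)
L(O, n) = 152 - 19*O (L(O, n) = (-8 + O)*(-19) = 152 - 19*O)
L(d(3 + 4, -4), f(-5))*(-21) = (152 - 19*(-4)*(-1 - 4)/2)*(-21) = (152 - 19*(-4)*(-5)/2)*(-21) = (152 - 19*10)*(-21) = (152 - 190)*(-21) = -38*(-21) = 798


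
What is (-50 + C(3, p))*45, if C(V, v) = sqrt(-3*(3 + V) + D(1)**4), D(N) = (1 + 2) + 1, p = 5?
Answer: -2250 + 45*sqrt(238) ≈ -1555.8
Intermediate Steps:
D(N) = 4 (D(N) = 3 + 1 = 4)
C(V, v) = sqrt(247 - 3*V) (C(V, v) = sqrt(-3*(3 + V) + 4**4) = sqrt((-9 - 3*V) + 256) = sqrt(247 - 3*V))
(-50 + C(3, p))*45 = (-50 + sqrt(247 - 3*3))*45 = (-50 + sqrt(247 - 9))*45 = (-50 + sqrt(238))*45 = -2250 + 45*sqrt(238)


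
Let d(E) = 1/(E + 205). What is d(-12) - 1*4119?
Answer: -794966/193 ≈ -4119.0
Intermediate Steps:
d(E) = 1/(205 + E)
d(-12) - 1*4119 = 1/(205 - 12) - 1*4119 = 1/193 - 4119 = -794966/193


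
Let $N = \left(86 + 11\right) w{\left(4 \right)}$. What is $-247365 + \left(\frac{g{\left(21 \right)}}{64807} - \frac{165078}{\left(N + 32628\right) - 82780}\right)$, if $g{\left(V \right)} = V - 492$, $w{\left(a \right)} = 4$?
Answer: $- \frac{132959198476653}{537509258} \approx -2.4736 \cdot 10^{5}$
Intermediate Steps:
$g{\left(V \right)} = -492 + V$
$N = 388$ ($N = \left(86 + 11\right) 4 = 97 \cdot 4 = 388$)
$-247365 + \left(\frac{g{\left(21 \right)}}{64807} - \frac{165078}{\left(N + 32628\right) - 82780}\right) = -247365 - \left(\frac{165078}{\left(388 + 32628\right) - 82780} - \frac{-492 + 21}{64807}\right) = -247365 - \left(\frac{471}{64807} + \frac{165078}{33016 - 82780}\right) = -247365 - \left(\frac{471}{64807} + \frac{165078}{-49764}\right) = -247365 - - \frac{1779128517}{537509258} = -247365 + \left(- \frac{471}{64807} + \frac{27513}{8294}\right) = -247365 + \frac{1779128517}{537509258} = - \frac{132959198476653}{537509258}$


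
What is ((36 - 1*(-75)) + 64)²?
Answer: 30625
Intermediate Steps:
((36 - 1*(-75)) + 64)² = ((36 + 75) + 64)² = (111 + 64)² = 175² = 30625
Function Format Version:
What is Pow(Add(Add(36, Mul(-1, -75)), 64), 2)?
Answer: 30625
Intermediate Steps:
Pow(Add(Add(36, Mul(-1, -75)), 64), 2) = Pow(Add(Add(36, 75), 64), 2) = Pow(Add(111, 64), 2) = Pow(175, 2) = 30625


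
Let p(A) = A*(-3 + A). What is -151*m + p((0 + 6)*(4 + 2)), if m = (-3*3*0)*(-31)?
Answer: 1188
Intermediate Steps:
m = 0 (m = -9*0*(-31) = 0*(-31) = 0)
-151*m + p((0 + 6)*(4 + 2)) = -151*0 + ((0 + 6)*(4 + 2))*(-3 + (0 + 6)*(4 + 2)) = 0 + (6*6)*(-3 + 6*6) = 0 + 36*(-3 + 36) = 0 + 36*33 = 0 + 1188 = 1188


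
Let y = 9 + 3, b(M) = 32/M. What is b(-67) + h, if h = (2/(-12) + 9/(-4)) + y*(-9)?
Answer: -89159/804 ≈ -110.89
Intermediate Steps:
y = 12
h = -1325/12 (h = (2/(-12) + 9/(-4)) + 12*(-9) = (2*(-1/12) + 9*(-1/4)) - 108 = (-1/6 - 9/4) - 108 = -29/12 - 108 = -1325/12 ≈ -110.42)
b(-67) + h = 32/(-67) - 1325/12 = 32*(-1/67) - 1325/12 = -32/67 - 1325/12 = -89159/804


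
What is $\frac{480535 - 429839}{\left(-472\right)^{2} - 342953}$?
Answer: $- \frac{50696}{120169} \approx -0.42187$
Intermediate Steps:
$\frac{480535 - 429839}{\left(-472\right)^{2} - 342953} = \frac{50696}{222784 - 342953} = \frac{50696}{-120169} = 50696 \left(- \frac{1}{120169}\right) = - \frac{50696}{120169}$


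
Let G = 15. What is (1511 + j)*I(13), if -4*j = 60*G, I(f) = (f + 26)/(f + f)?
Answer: 1929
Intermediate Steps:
I(f) = (26 + f)/(2*f) (I(f) = (26 + f)/((2*f)) = (26 + f)*(1/(2*f)) = (26 + f)/(2*f))
j = -225 (j = -15*15 = -¼*900 = -225)
(1511 + j)*I(13) = (1511 - 225)*((½)*(26 + 13)/13) = 1286*((½)*(1/13)*39) = 1286*(3/2) = 1929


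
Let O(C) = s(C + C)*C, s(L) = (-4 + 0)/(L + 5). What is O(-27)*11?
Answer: -1188/49 ≈ -24.245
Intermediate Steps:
s(L) = -4/(5 + L)
O(C) = -4*C/(5 + 2*C) (O(C) = (-4/(5 + (C + C)))*C = (-4/(5 + 2*C))*C = -4*C/(5 + 2*C))
O(-27)*11 = -4*(-27)/(5 + 2*(-27))*11 = -4*(-27)/(5 - 54)*11 = -4*(-27)/(-49)*11 = -4*(-27)*(-1/49)*11 = -108/49*11 = -1188/49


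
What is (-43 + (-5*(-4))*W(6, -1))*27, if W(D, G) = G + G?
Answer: -2241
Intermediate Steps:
W(D, G) = 2*G
(-43 + (-5*(-4))*W(6, -1))*27 = (-43 + (-5*(-4))*(2*(-1)))*27 = (-43 + 20*(-2))*27 = (-43 - 40)*27 = -83*27 = -2241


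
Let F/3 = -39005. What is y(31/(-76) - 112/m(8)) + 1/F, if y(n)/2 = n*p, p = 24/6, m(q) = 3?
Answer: -671276069/2223285 ≈ -301.93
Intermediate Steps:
F = -117015 (F = 3*(-39005) = -117015)
p = 4 (p = 24*(⅙) = 4)
y(n) = 8*n (y(n) = 2*(n*4) = 2*(4*n) = 8*n)
y(31/(-76) - 112/m(8)) + 1/F = 8*(31/(-76) - 112/3) + 1/(-117015) = 8*(31*(-1/76) - 112*⅓) - 1/117015 = 8*(-31/76 - 112/3) - 1/117015 = 8*(-8605/228) - 1/117015 = -17210/57 - 1/117015 = -671276069/2223285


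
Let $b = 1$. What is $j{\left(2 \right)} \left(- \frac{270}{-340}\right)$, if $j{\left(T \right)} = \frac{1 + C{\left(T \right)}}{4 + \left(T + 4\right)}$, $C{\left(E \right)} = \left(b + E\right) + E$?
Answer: $\frac{81}{170} \approx 0.47647$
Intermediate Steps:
$C{\left(E \right)} = 1 + 2 E$ ($C{\left(E \right)} = \left(1 + E\right) + E = 1 + 2 E$)
$j{\left(T \right)} = \frac{2 + 2 T}{8 + T}$ ($j{\left(T \right)} = \frac{1 + \left(1 + 2 T\right)}{4 + \left(T + 4\right)} = \frac{2 + 2 T}{4 + \left(4 + T\right)} = \frac{2 + 2 T}{8 + T}$)
$j{\left(2 \right)} \left(- \frac{270}{-340}\right) = \frac{2 \left(1 + 2\right)}{8 + 2} \left(- \frac{270}{-340}\right) = 2 \cdot \frac{1}{10} \cdot 3 \left(\left(-270\right) \left(- \frac{1}{340}\right)\right) = 2 \cdot \frac{1}{10} \cdot 3 \cdot \frac{27}{34} = \frac{3}{5} \cdot \frac{27}{34} = \frac{81}{170}$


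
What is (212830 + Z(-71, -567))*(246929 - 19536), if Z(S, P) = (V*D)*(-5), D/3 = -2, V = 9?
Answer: 48457448300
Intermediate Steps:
D = -6 (D = 3*(-2) = -6)
Z(S, P) = 270 (Z(S, P) = (9*(-6))*(-5) = -54*(-5) = 270)
(212830 + Z(-71, -567))*(246929 - 19536) = (212830 + 270)*(246929 - 19536) = 213100*227393 = 48457448300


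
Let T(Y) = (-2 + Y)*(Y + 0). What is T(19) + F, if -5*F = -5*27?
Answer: 350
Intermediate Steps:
T(Y) = Y*(-2 + Y) (T(Y) = (-2 + Y)*Y = Y*(-2 + Y))
F = 27 (F = -(-1)*27 = -⅕*(-135) = 27)
T(19) + F = 19*(-2 + 19) + 27 = 19*17 + 27 = 323 + 27 = 350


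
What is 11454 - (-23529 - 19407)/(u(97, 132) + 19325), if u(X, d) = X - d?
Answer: 36831766/3215 ≈ 11456.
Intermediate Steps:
11454 - (-23529 - 19407)/(u(97, 132) + 19325) = 11454 - (-23529 - 19407)/((97 - 1*132) + 19325) = 11454 - (-42936)/((97 - 132) + 19325) = 11454 - (-42936)/(-35 + 19325) = 11454 - (-42936)/19290 = 11454 - 1*(-7156/3215) = 11454 + 7156/3215 = 36831766/3215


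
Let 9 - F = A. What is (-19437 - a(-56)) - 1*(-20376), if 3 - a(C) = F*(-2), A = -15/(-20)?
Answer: 1839/2 ≈ 919.50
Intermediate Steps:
A = ¾ (A = -15*(-1/20) = ¾ ≈ 0.75000)
F = 33/4 (F = 9 - 1*¾ = 9 - ¾ = 33/4 ≈ 8.2500)
a(C) = 39/2 (a(C) = 3 - 33*(-2)/4 = 3 - 1*(-33/2) = 3 + 33/2 = 39/2)
(-19437 - a(-56)) - 1*(-20376) = (-19437 - 1*39/2) - 1*(-20376) = (-19437 - 39/2) + 20376 = -38913/2 + 20376 = 1839/2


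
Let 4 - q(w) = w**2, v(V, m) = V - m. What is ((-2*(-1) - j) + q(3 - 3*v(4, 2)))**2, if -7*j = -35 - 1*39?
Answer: 9025/49 ≈ 184.18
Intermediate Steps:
j = 74/7 (j = -(-35 - 1*39)/7 = -(-35 - 39)/7 = -1/7*(-74) = 74/7 ≈ 10.571)
q(w) = 4 - w**2
((-2*(-1) - j) + q(3 - 3*v(4, 2)))**2 = ((-2*(-1) - 1*74/7) + (4 - (3 - 3*(4 - 1*2))**2))**2 = ((2 - 74/7) + (4 - (3 - 3*(4 - 2))**2))**2 = (-60/7 + (4 - (3 - 3*2)**2))**2 = (-60/7 + (4 - (3 - 6)**2))**2 = (-60/7 + (4 - 1*(-3)**2))**2 = (-60/7 + (4 - 1*9))**2 = (-60/7 + (4 - 9))**2 = (-60/7 - 5)**2 = (-95/7)**2 = 9025/49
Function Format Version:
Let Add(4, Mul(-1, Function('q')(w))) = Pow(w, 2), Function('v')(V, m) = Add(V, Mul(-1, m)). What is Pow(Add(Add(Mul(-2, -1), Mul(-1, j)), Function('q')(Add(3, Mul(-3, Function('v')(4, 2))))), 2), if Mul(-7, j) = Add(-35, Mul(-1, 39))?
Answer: Rational(9025, 49) ≈ 184.18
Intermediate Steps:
j = Rational(74, 7) (j = Mul(Rational(-1, 7), Add(-35, Mul(-1, 39))) = Mul(Rational(-1, 7), Add(-35, -39)) = Mul(Rational(-1, 7), -74) = Rational(74, 7) ≈ 10.571)
Function('q')(w) = Add(4, Mul(-1, Pow(w, 2)))
Pow(Add(Add(Mul(-2, -1), Mul(-1, j)), Function('q')(Add(3, Mul(-3, Function('v')(4, 2))))), 2) = Pow(Add(Add(Mul(-2, -1), Mul(-1, Rational(74, 7))), Add(4, Mul(-1, Pow(Add(3, Mul(-3, Add(4, Mul(-1, 2)))), 2)))), 2) = Pow(Add(Add(2, Rational(-74, 7)), Add(4, Mul(-1, Pow(Add(3, Mul(-3, Add(4, -2))), 2)))), 2) = Pow(Add(Rational(-60, 7), Add(4, Mul(-1, Pow(Add(3, Mul(-3, 2)), 2)))), 2) = Pow(Add(Rational(-60, 7), Add(4, Mul(-1, Pow(Add(3, -6), 2)))), 2) = Pow(Add(Rational(-60, 7), Add(4, Mul(-1, Pow(-3, 2)))), 2) = Pow(Add(Rational(-60, 7), Add(4, Mul(-1, 9))), 2) = Pow(Add(Rational(-60, 7), Add(4, -9)), 2) = Pow(Add(Rational(-60, 7), -5), 2) = Pow(Rational(-95, 7), 2) = Rational(9025, 49)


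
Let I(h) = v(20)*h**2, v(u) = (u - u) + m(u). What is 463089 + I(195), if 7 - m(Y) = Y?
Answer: -31236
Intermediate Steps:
m(Y) = 7 - Y
v(u) = 7 - u (v(u) = (u - u) + (7 - u) = 0 + (7 - u) = 7 - u)
I(h) = -13*h**2 (I(h) = (7 - 1*20)*h**2 = (7 - 20)*h**2 = -13*h**2)
463089 + I(195) = 463089 - 13*195**2 = 463089 - 13*38025 = 463089 - 494325 = -31236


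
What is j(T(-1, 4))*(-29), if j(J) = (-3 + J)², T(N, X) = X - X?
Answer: -261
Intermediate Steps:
T(N, X) = 0
j(T(-1, 4))*(-29) = (-3 + 0)²*(-29) = (-3)²*(-29) = 9*(-29) = -261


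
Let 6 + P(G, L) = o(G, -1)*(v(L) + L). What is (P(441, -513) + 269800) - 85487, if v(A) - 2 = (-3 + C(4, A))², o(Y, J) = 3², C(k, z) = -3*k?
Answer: 181733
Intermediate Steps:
o(Y, J) = 9
v(A) = 227 (v(A) = 2 + (-3 - 3*4)² = 2 + (-3 - 12)² = 2 + (-15)² = 2 + 225 = 227)
P(G, L) = 2037 + 9*L (P(G, L) = -6 + 9*(227 + L) = -6 + (2043 + 9*L) = 2037 + 9*L)
(P(441, -513) + 269800) - 85487 = ((2037 + 9*(-513)) + 269800) - 85487 = ((2037 - 4617) + 269800) - 85487 = (-2580 + 269800) - 85487 = 267220 - 85487 = 181733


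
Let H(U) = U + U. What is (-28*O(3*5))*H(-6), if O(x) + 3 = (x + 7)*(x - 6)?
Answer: 65520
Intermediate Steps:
O(x) = -3 + (-6 + x)*(7 + x) (O(x) = -3 + (x + 7)*(x - 6) = -3 + (7 + x)*(-6 + x) = -3 + (-6 + x)*(7 + x))
H(U) = 2*U
(-28*O(3*5))*H(-6) = (-28*(-45 + 3*5 + (3*5)²))*(2*(-6)) = -28*(-45 + 15 + 15²)*(-12) = -28*(-45 + 15 + 225)*(-12) = -28*195*(-12) = -5460*(-12) = 65520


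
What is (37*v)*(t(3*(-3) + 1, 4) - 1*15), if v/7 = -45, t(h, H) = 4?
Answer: 128205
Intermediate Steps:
v = -315 (v = 7*(-45) = -315)
(37*v)*(t(3*(-3) + 1, 4) - 1*15) = (37*(-315))*(4 - 1*15) = -11655*(4 - 15) = -11655*(-11) = 128205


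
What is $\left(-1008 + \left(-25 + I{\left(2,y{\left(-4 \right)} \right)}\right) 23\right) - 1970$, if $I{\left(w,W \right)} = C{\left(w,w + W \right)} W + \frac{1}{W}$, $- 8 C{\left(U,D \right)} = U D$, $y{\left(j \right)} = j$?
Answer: $- \frac{14419}{4} \approx -3604.8$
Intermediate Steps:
$C{\left(U,D \right)} = - \frac{D U}{8}$ ($C{\left(U,D \right)} = - \frac{U D}{8} = - \frac{D U}{8}$)
$I{\left(w,W \right)} = \frac{1}{W} - \frac{W w \left(W + w\right)}{8}$ ($I{\left(w,W \right)} = - \frac{\left(w + W\right) w}{8} W + \frac{1}{W} = - \frac{\left(W + w\right) w}{8} W + \frac{1}{W} = - \frac{w \left(W + w\right)}{8} W + \frac{1}{W} = - \frac{W w \left(W + w\right)}{8} + \frac{1}{W} = \frac{1}{W} - \frac{W w \left(W + w\right)}{8}$)
$\left(-1008 + \left(-25 + I{\left(2,y{\left(-4 \right)} \right)}\right) 23\right) - 1970 = \left(-1008 + \left(-25 + \frac{8 - 2 \left(-4\right)^{2} \left(-4 + 2\right)}{8 \left(-4\right)}\right) 23\right) - 1970 = \left(-1008 + \left(-25 + \frac{1}{8} \left(- \frac{1}{4}\right) \left(8 - 2 \cdot 16 \left(-2\right)\right)\right) 23\right) - 1970 = \left(-1008 + \left(-25 + \frac{1}{8} \left(- \frac{1}{4}\right) \left(8 + 64\right)\right) 23\right) - 1970 = \left(-1008 + \left(-25 + \frac{1}{8} \left(- \frac{1}{4}\right) 72\right) 23\right) - 1970 = \left(-1008 + \left(-25 - \frac{9}{4}\right) 23\right) - 1970 = \left(-1008 - \frac{2507}{4}\right) - 1970 = - \frac{6539}{4} - 1970 = - \frac{14419}{4}$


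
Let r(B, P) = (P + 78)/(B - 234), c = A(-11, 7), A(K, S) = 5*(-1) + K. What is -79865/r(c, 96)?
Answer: 9983125/87 ≈ 1.1475e+5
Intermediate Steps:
A(K, S) = -5 + K
c = -16 (c = -5 - 11 = -16)
r(B, P) = (78 + P)/(-234 + B)
-79865/r(c, 96) = -79865*(-234 - 16)/(78 + 96) = -79865/(174/(-250)) = -79865/((-1/250*174)) = -79865/(-87/125) = -79865*(-125/87) = 9983125/87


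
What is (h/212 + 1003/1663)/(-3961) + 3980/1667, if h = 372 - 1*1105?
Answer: 5559645351461/2327922684772 ≈ 2.3882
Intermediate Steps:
h = -733 (h = 372 - 1105 = -733)
(h/212 + 1003/1663)/(-3961) + 3980/1667 = (-733/212 + 1003/1663)/(-3961) + 3980/1667 = (-733*1/212 + 1003*(1/1663))*(-1/3961) + 3980*(1/1667) = (-733/212 + 1003/1663)*(-1/3961) + 3980/1667 = -1006343/352556*(-1/3961) + 3980/1667 = 1006343/1396474316 + 3980/1667 = 5559645351461/2327922684772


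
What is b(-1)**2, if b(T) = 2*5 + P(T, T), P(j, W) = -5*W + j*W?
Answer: 256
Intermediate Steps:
P(j, W) = -5*W + W*j
b(T) = 10 + T*(-5 + T) (b(T) = 2*5 + T*(-5 + T) = 10 + T*(-5 + T))
b(-1)**2 = (10 - (-5 - 1))**2 = (10 - 1*(-6))**2 = (10 + 6)**2 = 16**2 = 256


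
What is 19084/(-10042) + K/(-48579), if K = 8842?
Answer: -507936500/243915159 ≈ -2.0824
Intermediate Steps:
19084/(-10042) + K/(-48579) = 19084/(-10042) + 8842/(-48579) = 19084*(-1/10042) + 8842*(-1/48579) = -9542/5021 - 8842/48579 = -507936500/243915159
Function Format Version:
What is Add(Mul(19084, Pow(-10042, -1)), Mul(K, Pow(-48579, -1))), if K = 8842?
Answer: Rational(-507936500, 243915159) ≈ -2.0824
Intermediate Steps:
Add(Mul(19084, Pow(-10042, -1)), Mul(K, Pow(-48579, -1))) = Add(Mul(19084, Pow(-10042, -1)), Mul(8842, Pow(-48579, -1))) = Add(Mul(19084, Rational(-1, 10042)), Mul(8842, Rational(-1, 48579))) = Add(Rational(-9542, 5021), Rational(-8842, 48579)) = Rational(-507936500, 243915159)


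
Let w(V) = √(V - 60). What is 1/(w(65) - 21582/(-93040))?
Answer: -501997320/10704106319 + 2164110400*√5/10704106319 ≈ 0.40518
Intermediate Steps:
w(V) = √(-60 + V)
1/(w(65) - 21582/(-93040)) = 1/(√(-60 + 65) - 21582/(-93040)) = 1/(√5 - 21582*(-1/93040)) = 1/(√5 + 10791/46520) = 1/(10791/46520 + √5)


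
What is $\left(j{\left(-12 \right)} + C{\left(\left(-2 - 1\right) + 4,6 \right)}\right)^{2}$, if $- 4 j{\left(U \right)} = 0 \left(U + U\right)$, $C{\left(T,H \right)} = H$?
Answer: $36$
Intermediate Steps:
$j{\left(U \right)} = 0$ ($j{\left(U \right)} = - \frac{0 \left(U + U\right)}{4} = - \frac{0 \cdot 2 U}{4} = \left(- \frac{1}{4}\right) 0 = 0$)
$\left(j{\left(-12 \right)} + C{\left(\left(-2 - 1\right) + 4,6 \right)}\right)^{2} = \left(0 + 6\right)^{2} = 6^{2} = 36$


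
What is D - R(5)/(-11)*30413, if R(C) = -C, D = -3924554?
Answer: -43322159/11 ≈ -3.9384e+6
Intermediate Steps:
D - R(5)/(-11)*30413 = -3924554 - -1*5/(-11)*30413 = -3924554 - (-5*(-1/11))*30413 = -3924554 - 5*30413/11 = -3924554 - 1*152065/11 = -3924554 - 152065/11 = -43322159/11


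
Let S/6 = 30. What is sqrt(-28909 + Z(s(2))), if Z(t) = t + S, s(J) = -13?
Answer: I*sqrt(28742) ≈ 169.53*I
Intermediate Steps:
S = 180 (S = 6*30 = 180)
Z(t) = 180 + t (Z(t) = t + 180 = 180 + t)
sqrt(-28909 + Z(s(2))) = sqrt(-28909 + (180 - 13)) = sqrt(-28909 + 167) = sqrt(-28742) = I*sqrt(28742)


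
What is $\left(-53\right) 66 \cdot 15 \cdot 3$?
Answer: $-157410$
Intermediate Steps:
$\left(-53\right) 66 \cdot 15 \cdot 3 = \left(-3498\right) 45 = -157410$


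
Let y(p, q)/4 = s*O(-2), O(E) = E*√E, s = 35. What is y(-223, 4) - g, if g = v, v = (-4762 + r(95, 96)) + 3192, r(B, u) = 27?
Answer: 1543 - 280*I*√2 ≈ 1543.0 - 395.98*I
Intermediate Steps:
O(E) = E^(3/2)
v = -1543 (v = (-4762 + 27) + 3192 = -4735 + 3192 = -1543)
y(p, q) = -280*I*√2 (y(p, q) = 4*(35*(-2)^(3/2)) = 4*(35*(-2*I*√2)) = 4*(-70*I*√2) = -280*I*√2)
g = -1543
y(-223, 4) - g = -280*I*√2 - 1*(-1543) = -280*I*√2 + 1543 = 1543 - 280*I*√2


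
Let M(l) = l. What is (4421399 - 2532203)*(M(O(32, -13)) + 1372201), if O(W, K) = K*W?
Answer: 2591570734860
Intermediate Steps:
(4421399 - 2532203)*(M(O(32, -13)) + 1372201) = (4421399 - 2532203)*(-13*32 + 1372201) = 1889196*(-416 + 1372201) = 1889196*1371785 = 2591570734860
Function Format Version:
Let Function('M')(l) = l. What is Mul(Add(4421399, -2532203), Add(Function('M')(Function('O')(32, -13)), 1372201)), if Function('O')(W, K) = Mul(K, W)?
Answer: 2591570734860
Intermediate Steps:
Mul(Add(4421399, -2532203), Add(Function('M')(Function('O')(32, -13)), 1372201)) = Mul(Add(4421399, -2532203), Add(Mul(-13, 32), 1372201)) = Mul(1889196, Add(-416, 1372201)) = Mul(1889196, 1371785) = 2591570734860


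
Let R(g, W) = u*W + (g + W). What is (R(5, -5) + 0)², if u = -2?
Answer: 100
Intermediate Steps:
R(g, W) = g - W (R(g, W) = -2*W + (g + W) = -2*W + (W + g) = g - W)
(R(5, -5) + 0)² = ((5 - 1*(-5)) + 0)² = ((5 + 5) + 0)² = (10 + 0)² = 10² = 100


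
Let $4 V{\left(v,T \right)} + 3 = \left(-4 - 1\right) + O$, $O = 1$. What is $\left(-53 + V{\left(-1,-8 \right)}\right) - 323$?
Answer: $- \frac{1511}{4} \approx -377.75$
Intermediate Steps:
$V{\left(v,T \right)} = - \frac{7}{4}$ ($V{\left(v,T \right)} = - \frac{3}{4} + \frac{\left(-4 - 1\right) + 1}{4} = - \frac{3}{4} + \frac{-5 + 1}{4} = - \frac{3}{4} + \frac{1}{4} \left(-4\right) = - \frac{3}{4} - 1 = - \frac{7}{4}$)
$\left(-53 + V{\left(-1,-8 \right)}\right) - 323 = \left(-53 - \frac{7}{4}\right) - 323 = - \frac{219}{4} - 323 = - \frac{1511}{4}$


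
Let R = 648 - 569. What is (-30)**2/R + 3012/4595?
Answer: 4373448/363005 ≈ 12.048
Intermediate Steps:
R = 79
(-30)**2/R + 3012/4595 = (-30)**2/79 + 3012/4595 = 900*(1/79) + 3012*(1/4595) = 900/79 + 3012/4595 = 4373448/363005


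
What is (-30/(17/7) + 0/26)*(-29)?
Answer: 6090/17 ≈ 358.24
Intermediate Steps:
(-30/(17/7) + 0/26)*(-29) = (-30/(17*(1/7)) + 0*(1/26))*(-29) = (-30/17/7 + 0)*(-29) = (-30*7/17 + 0)*(-29) = (-210/17 + 0)*(-29) = -210/17*(-29) = 6090/17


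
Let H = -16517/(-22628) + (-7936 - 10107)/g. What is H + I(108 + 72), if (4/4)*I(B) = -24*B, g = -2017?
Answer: -196726128527/45640676 ≈ -4310.3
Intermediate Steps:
I(B) = -24*B
H = 441591793/45640676 (H = -16517/(-22628) + (-7936 - 10107)/(-2017) = -16517*(-1/22628) - 18043*(-1/2017) = 16517/22628 + 18043/2017 = 441591793/45640676 ≈ 9.6754)
H + I(108 + 72) = 441591793/45640676 - 24*(108 + 72) = 441591793/45640676 - 24*180 = 441591793/45640676 - 4320 = -196726128527/45640676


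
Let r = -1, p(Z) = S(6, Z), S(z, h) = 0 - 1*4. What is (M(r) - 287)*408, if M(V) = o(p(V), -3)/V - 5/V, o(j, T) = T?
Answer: -113832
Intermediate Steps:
S(z, h) = -4 (S(z, h) = 0 - 4 = -4)
p(Z) = -4
M(V) = -8/V (M(V) = -3/V - 5/V = -8/V)
(M(r) - 287)*408 = (-8/(-1) - 287)*408 = (-8*(-1) - 287)*408 = (8 - 287)*408 = -279*408 = -113832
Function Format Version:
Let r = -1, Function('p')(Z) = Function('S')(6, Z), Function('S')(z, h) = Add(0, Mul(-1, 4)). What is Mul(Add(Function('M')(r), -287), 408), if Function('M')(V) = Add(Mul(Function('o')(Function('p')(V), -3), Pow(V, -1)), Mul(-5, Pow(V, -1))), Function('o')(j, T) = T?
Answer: -113832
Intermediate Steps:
Function('S')(z, h) = -4 (Function('S')(z, h) = Add(0, -4) = -4)
Function('p')(Z) = -4
Function('M')(V) = Mul(-8, Pow(V, -1)) (Function('M')(V) = Add(Mul(-3, Pow(V, -1)), Mul(-5, Pow(V, -1))) = Mul(-8, Pow(V, -1)))
Mul(Add(Function('M')(r), -287), 408) = Mul(Add(Mul(-8, Pow(-1, -1)), -287), 408) = Mul(Add(Mul(-8, -1), -287), 408) = Mul(Add(8, -287), 408) = Mul(-279, 408) = -113832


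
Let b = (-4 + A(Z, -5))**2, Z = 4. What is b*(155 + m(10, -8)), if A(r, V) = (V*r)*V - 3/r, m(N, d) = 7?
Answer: 11758041/8 ≈ 1.4698e+6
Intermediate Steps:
A(r, V) = -3/r + r*V**2 (A(r, V) = r*V**2 - 3/r = -3/r + r*V**2)
b = 145161/16 (b = (-4 + (-3/4 + 4*(-5)**2))**2 = (-4 + (-3*1/4 + 4*25))**2 = (-4 + (-3/4 + 100))**2 = (-4 + 397/4)**2 = (381/4)**2 = 145161/16 ≈ 9072.6)
b*(155 + m(10, -8)) = 145161*(155 + 7)/16 = (145161/16)*162 = 11758041/8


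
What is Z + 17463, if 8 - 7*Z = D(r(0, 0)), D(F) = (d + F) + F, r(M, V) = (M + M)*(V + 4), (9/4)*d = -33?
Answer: 366791/21 ≈ 17466.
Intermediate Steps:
d = -44/3 (d = (4/9)*(-33) = -44/3 ≈ -14.667)
r(M, V) = 2*M*(4 + V) (r(M, V) = (2*M)*(4 + V) = 2*M*(4 + V))
D(F) = -44/3 + 2*F (D(F) = (-44/3 + F) + F = -44/3 + 2*F)
Z = 68/21 (Z = 8/7 - (-44/3 + 2*(2*0*(4 + 0)))/7 = 8/7 - (-44/3 + 2*(2*0*4))/7 = 8/7 - (-44/3 + 2*0)/7 = 8/7 - (-44/3 + 0)/7 = 8/7 - ⅐*(-44/3) = 8/7 + 44/21 = 68/21 ≈ 3.2381)
Z + 17463 = 68/21 + 17463 = 366791/21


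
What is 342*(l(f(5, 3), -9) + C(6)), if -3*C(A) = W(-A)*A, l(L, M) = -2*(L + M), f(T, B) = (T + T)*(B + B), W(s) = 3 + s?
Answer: -32832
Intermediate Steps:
f(T, B) = 4*B*T (f(T, B) = (2*T)*(2*B) = 4*B*T)
l(L, M) = -2*L - 2*M
C(A) = -A*(3 - A)/3 (C(A) = -(3 - A)*A/3 = -A*(3 - A)/3)
342*(l(f(5, 3), -9) + C(6)) = 342*((-8*3*5 - 2*(-9)) + (1/3)*6*(-3 + 6)) = 342*((-2*60 + 18) + (1/3)*6*3) = 342*((-120 + 18) + 6) = 342*(-102 + 6) = 342*(-96) = -32832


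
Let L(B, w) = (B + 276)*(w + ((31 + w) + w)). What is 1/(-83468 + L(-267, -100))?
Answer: -1/85889 ≈ -1.1643e-5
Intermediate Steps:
L(B, w) = (31 + 3*w)*(276 + B) (L(B, w) = (276 + B)*(w + (31 + 2*w)) = (276 + B)*(31 + 3*w) = (31 + 3*w)*(276 + B))
1/(-83468 + L(-267, -100)) = 1/(-83468 + (8556 + 31*(-267) + 828*(-100) + 3*(-267)*(-100))) = 1/(-83468 + (8556 - 8277 - 82800 + 80100)) = 1/(-83468 - 2421) = 1/(-85889) = -1/85889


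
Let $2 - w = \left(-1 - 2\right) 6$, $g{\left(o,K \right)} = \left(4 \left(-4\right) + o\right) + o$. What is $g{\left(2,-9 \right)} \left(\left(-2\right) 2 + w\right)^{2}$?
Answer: $-3072$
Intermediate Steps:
$g{\left(o,K \right)} = -16 + 2 o$ ($g{\left(o,K \right)} = \left(-16 + o\right) + o = -16 + 2 o$)
$w = 20$ ($w = 2 - \left(-1 - 2\right) 6 = 2 - \left(-3\right) 6 = 2 - -18 = 2 + 18 = 20$)
$g{\left(2,-9 \right)} \left(\left(-2\right) 2 + w\right)^{2} = \left(-16 + 2 \cdot 2\right) \left(\left(-2\right) 2 + 20\right)^{2} = \left(-16 + 4\right) \left(-4 + 20\right)^{2} = - 12 \cdot 16^{2} = \left(-12\right) 256 = -3072$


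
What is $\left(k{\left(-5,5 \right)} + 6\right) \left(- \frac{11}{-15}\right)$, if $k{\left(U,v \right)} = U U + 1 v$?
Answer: $\frac{132}{5} \approx 26.4$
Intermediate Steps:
$k{\left(U,v \right)} = v + U^{2}$ ($k{\left(U,v \right)} = U^{2} + v = v + U^{2}$)
$\left(k{\left(-5,5 \right)} + 6\right) \left(- \frac{11}{-15}\right) = \left(\left(5 + \left(-5\right)^{2}\right) + 6\right) \left(- \frac{11}{-15}\right) = \left(\left(5 + 25\right) + 6\right) \left(\left(-11\right) \left(- \frac{1}{15}\right)\right) = \left(30 + 6\right) \frac{11}{15} = 36 \cdot \frac{11}{15} = \frac{132}{5}$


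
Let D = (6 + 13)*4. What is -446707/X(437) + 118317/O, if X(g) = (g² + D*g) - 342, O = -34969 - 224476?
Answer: -7493676662/3056521545 ≈ -2.4517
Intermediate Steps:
D = 76 (D = 19*4 = 76)
O = -259445
X(g) = -342 + g² + 76*g (X(g) = (g² + 76*g) - 342 = -342 + g² + 76*g)
-446707/X(437) + 118317/O = -446707/(-342 + 437² + 76*437) + 118317/(-259445) = -446707/(-342 + 190969 + 33212) + 118317*(-1/259445) = -446707/223839 - 118317/259445 = -7493676662/3056521545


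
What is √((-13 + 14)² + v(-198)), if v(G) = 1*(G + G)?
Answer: I*√395 ≈ 19.875*I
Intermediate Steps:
v(G) = 2*G (v(G) = 1*(2*G) = 2*G)
√((-13 + 14)² + v(-198)) = √((-13 + 14)² + 2*(-198)) = √(1² - 396) = √(1 - 396) = √(-395) = I*√395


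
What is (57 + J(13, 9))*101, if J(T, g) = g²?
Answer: 13938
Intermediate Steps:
(57 + J(13, 9))*101 = (57 + 9²)*101 = (57 + 81)*101 = 138*101 = 13938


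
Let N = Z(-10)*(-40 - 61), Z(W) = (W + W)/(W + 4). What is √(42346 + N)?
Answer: 14*√1929/3 ≈ 204.96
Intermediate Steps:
Z(W) = 2*W/(4 + W) (Z(W) = (2*W)/(4 + W) = 2*W/(4 + W))
N = -1010/3 (N = (2*(-10)/(4 - 10))*(-40 - 61) = (2*(-10)/(-6))*(-101) = (2*(-10)*(-⅙))*(-101) = (10/3)*(-101) = -1010/3 ≈ -336.67)
√(42346 + N) = √(42346 - 1010/3) = √(126028/3) = 14*√1929/3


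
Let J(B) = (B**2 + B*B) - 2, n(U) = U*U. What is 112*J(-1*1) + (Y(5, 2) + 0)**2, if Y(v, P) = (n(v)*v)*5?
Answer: 390625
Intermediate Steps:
n(U) = U**2
J(B) = -2 + 2*B**2 (J(B) = (B**2 + B**2) - 2 = 2*B**2 - 2 = -2 + 2*B**2)
Y(v, P) = 5*v**3 (Y(v, P) = (v**2*v)*5 = v**3*5 = 5*v**3)
112*J(-1*1) + (Y(5, 2) + 0)**2 = 112*(-2 + 2*(-1*1)**2) + (5*5**3 + 0)**2 = 112*(-2 + 2*(-1)**2) + (5*125 + 0)**2 = 112*(-2 + 2*1) + (625 + 0)**2 = 112*(-2 + 2) + 625**2 = 112*0 + 390625 = 0 + 390625 = 390625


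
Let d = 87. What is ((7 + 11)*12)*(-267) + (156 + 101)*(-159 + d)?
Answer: -76176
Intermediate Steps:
((7 + 11)*12)*(-267) + (156 + 101)*(-159 + d) = ((7 + 11)*12)*(-267) + (156 + 101)*(-159 + 87) = (18*12)*(-267) + 257*(-72) = 216*(-267) - 18504 = -57672 - 18504 = -76176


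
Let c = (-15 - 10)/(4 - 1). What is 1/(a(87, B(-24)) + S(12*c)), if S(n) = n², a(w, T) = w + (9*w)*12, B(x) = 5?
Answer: 1/19483 ≈ 5.1327e-5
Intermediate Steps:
c = -25/3 ≈ -8.3333
a(w, T) = 109*w (a(w, T) = w + 108*w = 109*w)
1/(a(87, B(-24)) + S(12*c)) = 1/(109*87 + (12*(-25/3))²) = 1/(9483 + (-100)²) = 1/(9483 + 10000) = 1/19483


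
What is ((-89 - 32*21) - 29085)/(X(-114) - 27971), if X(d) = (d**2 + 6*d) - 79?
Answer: 14923/7869 ≈ 1.8964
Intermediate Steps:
X(d) = -79 + d**2 + 6*d
((-89 - 32*21) - 29085)/(X(-114) - 27971) = ((-89 - 32*21) - 29085)/((-79 + (-114)**2 + 6*(-114)) - 27971) = ((-89 - 672) - 29085)/((-79 + 12996 - 684) - 27971) = (-761 - 29085)/(12233 - 27971) = -29846/(-15738) = -29846*(-1/15738) = 14923/7869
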